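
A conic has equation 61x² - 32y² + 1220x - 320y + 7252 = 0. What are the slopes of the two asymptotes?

√122/8 and -√122/8

Rearranging, 61(x² + 20x) -32(y² + 10y) = -7252.
61(x + 10)² -32(y + 5)² = -7252 + 6100 - 800 = -1952
Divide through by -1952 to get (y + 5)²/61 - (x + 10)²/32 = 1.
Hyperbola, center (-10, -5), transverse axis vertical; a² = 61, b² = 32.
For a vertical hyperbola the asymptotes have slope ±a/b.
Here that is ±√61/4√2 = ±√122/8.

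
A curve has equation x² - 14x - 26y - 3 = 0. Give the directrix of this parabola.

y = -17/2

Only x is squared. Complete the square in x: (x - 7)² = 26(y + 2).
Vertex (7, -2); 4p = 26 so p = 13/2. Opens up.
Directrix is the horizontal line y = k − p = -2 − (13/2) = -17/2.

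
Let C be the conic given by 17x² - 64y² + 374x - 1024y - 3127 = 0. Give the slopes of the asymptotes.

√17/8 and -√17/8

17(x² + 22x) -64(y² + 16y) = 3127
Complete the square in x and y: 17(x + 11)² -64(y + 8)² = 3127 + 2057 - 4096 = 1088
Divide through by 1088 to get (x + 11)²/64 - (y + 8)²/17 = 1.
Hyperbola, center (-11, -8), transverse axis horizontal; a² = 64, b² = 17.
For a horizontal hyperbola the asymptotes have slope ±b/a.
Here that is ±√17/8.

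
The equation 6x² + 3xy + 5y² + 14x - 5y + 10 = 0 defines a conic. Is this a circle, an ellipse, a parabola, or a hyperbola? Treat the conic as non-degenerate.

ellipse

A = 6, B = 3, C = 5.
Discriminant B² − 4AC = 3² − 4·6·5 = -111.
B² − 4AC < 0 ⇒ ellipse.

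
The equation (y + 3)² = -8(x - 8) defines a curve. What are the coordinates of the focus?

(6, -3)

Vertex (8, -3); 4p = -8 so p = -2. Opens left.
Focus is p units from the vertex along the axis: (h + p, k).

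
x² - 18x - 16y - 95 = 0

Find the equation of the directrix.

y = -15

Only x is squared. Complete the square in x: (x - 9)² = 16(y + 11).
Vertex (9, -11); 4p = 16 so p = 4. Opens up.
Directrix is the horizontal line y = k − p = -11 − (4) = -15.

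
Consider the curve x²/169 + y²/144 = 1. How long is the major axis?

26

Center (0, 0). The larger denominator 169 sits under the x-term, so the major axis is horizontal; a² = 169, b² = 144.
a² = 169 so a = 13; the major axis has length 2a = 26.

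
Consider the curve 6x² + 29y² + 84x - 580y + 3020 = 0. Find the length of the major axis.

2√29

Group: 6(x² + 14x) + 29(y² - 20y) = -3020
Completing the square gives 6(x + 7)² + 29(y - 10)² = -3020 + 294 + 2900 = 174.
Divide by 174: (x + 7)²/29 + (y - 10)²/6 = 1
Ellipse, center (-7, 10), major axis horizontal; a² = 29, b² = 6.
a² = 29 so a = √29; the major axis has length 2a = 2√29.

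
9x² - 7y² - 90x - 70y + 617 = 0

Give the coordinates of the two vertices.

9(x² - 10x) -7(y² + 10y) = -617
Complete the square: 9(x - 5)² -7(y + 5)² = -617 + 225 - 175 = -567
Dividing both sides by -567: (y + 5)²/81 - (x - 5)²/63 = 1
Hyperbola, center (5, -5), transverse axis vertical; a² = 81, b² = 63.
a = 9. Vertices at (h, k ± a).

(5, -14) and (5, 4)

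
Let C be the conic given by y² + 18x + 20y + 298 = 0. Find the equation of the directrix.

x = -13/2

Only y is squared. Complete the square in y: (y + 10)² = -18(x + 11).
Vertex (-11, -10); 4p = -18 so p = -9/2. Opens left.
Directrix is the vertical line x = h − p = -11 − (-9/2) = -13/2.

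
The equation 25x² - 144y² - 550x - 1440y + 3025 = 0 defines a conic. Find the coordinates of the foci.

(11, -18) and (11, 8)

Group: 25(x² - 22x) -144(y² + 10y) = -3025
25(x - 11)² -144(y + 5)² = -3025 + 3025 - 3600 = -3600
Divide by -3600: (y + 5)²/25 - (x - 11)²/144 = 1
Hyperbola, center (11, -5), transverse axis vertical; a² = 25, b² = 144.
c² = a² + b² = 25 + 144 = 169, so c = 13.
Foci lie on the vertical axis through the center: (h, k ± c).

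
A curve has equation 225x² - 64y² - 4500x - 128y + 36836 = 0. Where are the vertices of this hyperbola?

Rearranging, 225(x² - 20x) -64(y² + 2y) = -36836.
225(x - 10)² -64(y + 1)² = -36836 + 22500 - 64 = -14400
Divide through by -14400 to get (y + 1)²/225 - (x - 10)²/64 = 1.
Hyperbola, center (10, -1), transverse axis vertical; a² = 225, b² = 64.
a = 15. Vertices at (h, k ± a).

(10, -16) and (10, 14)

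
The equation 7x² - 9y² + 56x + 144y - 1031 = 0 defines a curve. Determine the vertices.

(-13, 8) and (5, 8)

Group the x- and y-terms: 7(x² + 8x) -9(y² - 16y) = 1031
Completing the square gives 7(x + 4)² -9(y - 8)² = 1031 + 112 - 576 = 567.
Divide by 567: (x + 4)²/81 - (y - 8)²/63 = 1
Hyperbola, center (-4, 8), transverse axis horizontal; a² = 81, b² = 63.
a = 9. Vertices at (h ± a, k).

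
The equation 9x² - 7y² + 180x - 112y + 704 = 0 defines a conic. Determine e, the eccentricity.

e = 4/3

Rearranging, 9(x² + 20x) -7(y² + 16y) = -704.
Completing the square gives 9(x + 10)² -7(y + 8)² = -704 + 900 - 448 = -252.
Dividing both sides by -252: (y + 8)²/36 - (x + 10)²/28 = 1
Hyperbola, center (-10, -8), transverse axis vertical; a² = 36, b² = 28.
c² = a² + b² = 64, so c = 8.
e = c/a = 8/6 = 4/3.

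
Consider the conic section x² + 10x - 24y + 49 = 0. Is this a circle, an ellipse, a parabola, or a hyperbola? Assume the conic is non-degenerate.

No xy term. Coefficients of x² and y² are A = 1, C = 0.
Exactly one squared variable ⇒ parabola.

parabola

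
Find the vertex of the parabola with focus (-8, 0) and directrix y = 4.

(-8, 2)

The vertex is the midpoint between the focus and the directrix along the axis of symmetry.
Axis is vertical (directrix is horizontal). Vertex y-coordinate = (0 + 4)/2 = 2; x-coordinate = -8.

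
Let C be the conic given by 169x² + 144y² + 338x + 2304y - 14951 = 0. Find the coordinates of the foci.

169(x² + 2x) + 144(y² + 16y) = 14951
Completing the square gives 169(x + 1)² + 144(y + 8)² = 14951 + 169 + 9216 = 24336.
Dividing both sides by 24336: (x + 1)²/144 + (y + 8)²/169 = 1
Ellipse, center (-1, -8), major axis vertical; a² = 169, b² = 144.
c² = a² - b² = 169 - 144 = 25, so c = 5.
Foci lie on the vertical axis through the center: (h, k ± c).

(-1, -13) and (-1, -3)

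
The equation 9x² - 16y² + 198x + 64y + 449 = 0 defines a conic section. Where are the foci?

Group: 9(x² + 22x) -16(y² - 4y) = -449
Complete the square: 9(x + 11)² -16(y - 2)² = -449 + 1089 - 64 = 576
Divide by 576: (x + 11)²/64 - (y - 2)²/36 = 1
Hyperbola, center (-11, 2), transverse axis horizontal; a² = 64, b² = 36.
c² = a² + b² = 64 + 36 = 100, so c = 10.
Foci lie on the horizontal axis through the center: (h ± c, k).

(-21, 2) and (-1, 2)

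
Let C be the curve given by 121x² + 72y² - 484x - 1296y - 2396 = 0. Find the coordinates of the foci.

(2, 2) and (2, 16)

Group the x- and y-terms: 121(x² - 4x) + 72(y² - 18y) = 2396
Complete the square in x and y: 121(x - 2)² + 72(y - 9)² = 2396 + 484 + 5832 = 8712
Dividing both sides by 8712: (x - 2)²/72 + (y - 9)²/121 = 1
Ellipse, center (2, 9), major axis vertical; a² = 121, b² = 72.
c² = a² - b² = 121 - 72 = 49, so c = 7.
Foci lie on the vertical axis through the center: (h, k ± c).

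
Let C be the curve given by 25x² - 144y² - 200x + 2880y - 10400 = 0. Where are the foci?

(4, -3) and (4, 23)

Collect terms: 25(x² - 8x) -144(y² - 20y) = 10400
Completing the square gives 25(x - 4)² -144(y - 10)² = 10400 + 400 - 14400 = -3600.
Divide by -3600: (y - 10)²/25 - (x - 4)²/144 = 1
Hyperbola, center (4, 10), transverse axis vertical; a² = 25, b² = 144.
c² = a² + b² = 25 + 144 = 169, so c = 13.
Foci lie on the vertical axis through the center: (h, k ± c).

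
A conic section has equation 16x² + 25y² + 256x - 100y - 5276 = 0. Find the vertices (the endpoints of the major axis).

(-28, 2) and (12, 2)

Group: 16(x² + 16x) + 25(y² - 4y) = 5276
Complete the square in x and y: 16(x + 8)² + 25(y - 2)² = 5276 + 1024 + 100 = 6400
Dividing both sides by 6400: (x + 8)²/400 + (y - 2)²/256 = 1
Ellipse, center (-8, 2), major axis horizontal; a² = 400, b² = 256.
a = 20. Vertices at (h ± a, k).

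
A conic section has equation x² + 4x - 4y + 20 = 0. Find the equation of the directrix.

Only x is squared. Complete the square in x: (x + 2)² = 4(y - 4).
Vertex (-2, 4); 4p = 4 so p = 1. Opens up.
Directrix is the horizontal line y = k − p = 4 − (1) = 3.

y = 3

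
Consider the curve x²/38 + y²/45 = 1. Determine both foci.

(0, 0 - √7) and (0, 0 + √7)

Center (0, 0). The larger denominator 45 sits under the y-term, so the major axis is vertical; a² = 45, b² = 38.
c² = a² - b² = 45 - 38 = 7, so c = √7.
Foci lie on the vertical axis through the center: (h, k ± c).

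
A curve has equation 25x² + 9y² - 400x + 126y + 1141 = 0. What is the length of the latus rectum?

36/5

Rearranging, 25(x² - 16x) + 9(y² + 14y) = -1141.
Complete the square: 25(x - 8)² + 9(y + 7)² = -1141 + 1600 + 441 = 900
Divide by 900: (x - 8)²/36 + (y + 7)²/100 = 1
Ellipse, center (8, -7), major axis vertical; a² = 100, b² = 36.
Latus rectum length = 2b²/a = 2·36/10 = 36/5.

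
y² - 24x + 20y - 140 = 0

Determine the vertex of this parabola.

Only y is squared. Complete the square in y: (y + 10)² = 24(x + 10).
Vertex (-10, -10); 4p = 24 so p = 6. Opens right.

(-10, -10)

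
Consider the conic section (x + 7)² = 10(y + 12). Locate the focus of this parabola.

(-7, -19/2)

Vertex (-7, -12); 4p = 10 so p = 5/2. Opens up.
Focus is p units from the vertex along the axis: (h, k + p).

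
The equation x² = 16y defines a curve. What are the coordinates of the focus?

Vertex (0, 0); 4p = 16 so p = 4. Opens up.
Focus is p units from the vertex along the axis: (h, k + p).

(0, 4)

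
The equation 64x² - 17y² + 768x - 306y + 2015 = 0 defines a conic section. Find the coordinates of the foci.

(-6, -18) and (-6, 0)

Rearranging, 64(x² + 12x) -17(y² + 18y) = -2015.
Complete the square in x and y: 64(x + 6)² -17(y + 9)² = -2015 + 2304 - 1377 = -1088
Dividing both sides by -1088: (y + 9)²/64 - (x + 6)²/17 = 1
Hyperbola, center (-6, -9), transverse axis vertical; a² = 64, b² = 17.
c² = a² + b² = 64 + 17 = 81, so c = 9.
Foci lie on the vertical axis through the center: (h, k ± c).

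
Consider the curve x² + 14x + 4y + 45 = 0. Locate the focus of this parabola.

(-7, 0)

Only x is squared. Complete the square in x: (x + 7)² = -4(y - 1).
Vertex (-7, 1); 4p = -4 so p = -1. Opens down.
Focus is p units from the vertex along the axis: (h, k + p).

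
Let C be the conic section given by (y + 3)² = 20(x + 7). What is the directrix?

Vertex (-7, -3); 4p = 20 so p = 5. Opens right.
Directrix is the vertical line x = h − p = -7 − (5) = -12.

x = -12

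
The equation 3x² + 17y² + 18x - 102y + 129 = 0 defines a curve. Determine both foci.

(-3 - √14, 3) and (-3 + √14, 3)

Collect terms: 3(x² + 6x) + 17(y² - 6y) = -129
Completing the square gives 3(x + 3)² + 17(y - 3)² = -129 + 27 + 153 = 51.
Dividing both sides by 51: (x + 3)²/17 + (y - 3)²/3 = 1
Ellipse, center (-3, 3), major axis horizontal; a² = 17, b² = 3.
c² = a² - b² = 17 - 3 = 14, so c = √14.
Foci lie on the horizontal axis through the center: (h ± c, k).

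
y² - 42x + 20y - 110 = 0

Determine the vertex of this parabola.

(-5, -10)

Only y is squared. Complete the square in y: (y + 10)² = 42(x + 5).
Vertex (-5, -10); 4p = 42 so p = 21/2. Opens right.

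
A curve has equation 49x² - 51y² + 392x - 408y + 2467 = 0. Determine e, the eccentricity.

e = 10/7

Collect terms: 49(x² + 8x) -51(y² + 8y) = -2467
Completing the square gives 49(x + 4)² -51(y + 4)² = -2467 + 784 - 816 = -2499.
Divide through by -2499 to get (y + 4)²/49 - (x + 4)²/51 = 1.
Hyperbola, center (-4, -4), transverse axis vertical; a² = 49, b² = 51.
c² = a² + b² = 100, so c = 10.
e = c/a = 10/7.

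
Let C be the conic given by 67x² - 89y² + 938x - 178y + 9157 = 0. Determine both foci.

(-7, -1 - 2√39) and (-7, -1 + 2√39)

Group: 67(x² + 14x) -89(y² + 2y) = -9157
Complete the square in x and y: 67(x + 7)² -89(y + 1)² = -9157 + 3283 - 89 = -5963
Divide through by -5963 to get (y + 1)²/67 - (x + 7)²/89 = 1.
Hyperbola, center (-7, -1), transverse axis vertical; a² = 67, b² = 89.
c² = a² + b² = 67 + 89 = 156, so c = 2√39.
Foci lie on the vertical axis through the center: (h, k ± c).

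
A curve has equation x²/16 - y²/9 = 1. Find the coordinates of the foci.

Center (0, 0). The positive term is the x-term, so the transverse axis is horizontal; a² = 16, b² = 9.
c² = a² + b² = 16 + 9 = 25, so c = 5.
Foci lie on the horizontal axis through the center: (h ± c, k).

(-5, 0) and (5, 0)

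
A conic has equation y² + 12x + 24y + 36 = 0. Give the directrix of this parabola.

x = 12

Only y is squared. Complete the square in y: (y + 12)² = -12(x - 9).
Vertex (9, -12); 4p = -12 so p = -3. Opens left.
Directrix is the vertical line x = h − p = 9 − (-3) = 12.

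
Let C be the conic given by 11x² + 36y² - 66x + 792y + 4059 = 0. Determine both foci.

(-2, -11) and (8, -11)

Collect terms: 11(x² - 6x) + 36(y² + 22y) = -4059
Complete the square in x and y: 11(x - 3)² + 36(y + 11)² = -4059 + 99 + 4356 = 396
Divide by 396: (x - 3)²/36 + (y + 11)²/11 = 1
Ellipse, center (3, -11), major axis horizontal; a² = 36, b² = 11.
c² = a² - b² = 36 - 11 = 25, so c = 5.
Foci lie on the horizontal axis through the center: (h ± c, k).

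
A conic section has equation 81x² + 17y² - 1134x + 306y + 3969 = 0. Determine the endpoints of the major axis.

Collect terms: 81(x² - 14x) + 17(y² + 18y) = -3969
Complete the square: 81(x - 7)² + 17(y + 9)² = -3969 + 3969 + 1377 = 1377
Divide through by 1377 to get (x - 7)²/17 + (y + 9)²/81 = 1.
Ellipse, center (7, -9), major axis vertical; a² = 81, b² = 17.
a = 9. Vertices at (h, k ± a).

(7, -18) and (7, 0)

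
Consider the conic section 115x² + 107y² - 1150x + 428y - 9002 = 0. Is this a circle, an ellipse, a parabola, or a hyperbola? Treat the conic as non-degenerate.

ellipse

No xy term. Coefficients of x² and y² are A = 115, C = 107.
A and C have the same sign but A ≠ C ⇒ ellipse.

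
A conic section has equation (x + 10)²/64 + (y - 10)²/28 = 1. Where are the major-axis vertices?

(-18, 10) and (-2, 10)

Center (-10, 10). The larger denominator 64 sits under the x-term, so the major axis is horizontal; a² = 64, b² = 28.
a = 8. Vertices at (h ± a, k).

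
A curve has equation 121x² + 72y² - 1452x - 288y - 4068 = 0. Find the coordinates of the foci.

Rearranging, 121(x² - 12x) + 72(y² - 4y) = 4068.
Complete the square: 121(x - 6)² + 72(y - 2)² = 4068 + 4356 + 288 = 8712
Divide through by 8712 to get (x - 6)²/72 + (y - 2)²/121 = 1.
Ellipse, center (6, 2), major axis vertical; a² = 121, b² = 72.
c² = a² - b² = 121 - 72 = 49, so c = 7.
Foci lie on the vertical axis through the center: (h, k ± c).

(6, -5) and (6, 9)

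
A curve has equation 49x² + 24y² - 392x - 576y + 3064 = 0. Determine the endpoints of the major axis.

Collect terms: 49(x² - 8x) + 24(y² - 24y) = -3064
Completing the square gives 49(x - 4)² + 24(y - 12)² = -3064 + 784 + 3456 = 1176.
Divide by 1176: (x - 4)²/24 + (y - 12)²/49 = 1
Ellipse, center (4, 12), major axis vertical; a² = 49, b² = 24.
a = 7. Vertices at (h, k ± a).

(4, 5) and (4, 19)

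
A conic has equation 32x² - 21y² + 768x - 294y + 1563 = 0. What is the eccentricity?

Collect terms: 32(x² + 24x) -21(y² + 14y) = -1563
Completing the square gives 32(x + 12)² -21(y + 7)² = -1563 + 4608 - 1029 = 2016.
Dividing both sides by 2016: (x + 12)²/63 - (y + 7)²/96 = 1
Hyperbola, center (-12, -7), transverse axis horizontal; a² = 63, b² = 96.
c² = a² + b² = 159, so c = √159.
e = c/a = √159/3√7 = √1113/21.

e = √1113/21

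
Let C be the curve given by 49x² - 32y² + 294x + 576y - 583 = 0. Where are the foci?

Group the x- and y-terms: 49(x² + 6x) -32(y² - 18y) = 583
49(x + 3)² -32(y - 9)² = 583 + 441 - 2592 = -1568
Dividing both sides by -1568: (y - 9)²/49 - (x + 3)²/32 = 1
Hyperbola, center (-3, 9), transverse axis vertical; a² = 49, b² = 32.
c² = a² + b² = 49 + 32 = 81, so c = 9.
Foci lie on the vertical axis through the center: (h, k ± c).

(-3, 0) and (-3, 18)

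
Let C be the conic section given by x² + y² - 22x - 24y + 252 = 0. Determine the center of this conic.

(11, 12)

Collect terms: (x² - 22x) + (y² - 24y) = -252
Completing the square gives (x - 11)² + (y - 12)² = -252 + 121 + 144 = 13.
So (x - 11)² + (y - 12)² = 13.
Circle centered at (11, 12) with r² = 13.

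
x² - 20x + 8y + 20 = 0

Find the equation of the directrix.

y = 12

Only x is squared. Complete the square in x: (x - 10)² = -8(y - 10).
Vertex (10, 10); 4p = -8 so p = -2. Opens down.
Directrix is the horizontal line y = k − p = 10 − (-2) = 12.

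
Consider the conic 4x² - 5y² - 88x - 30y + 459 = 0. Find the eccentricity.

e = 3/2

Rearranging, 4(x² - 22x) -5(y² + 6y) = -459.
4(x - 11)² -5(y + 3)² = -459 + 484 - 45 = -20
Divide through by -20 to get (y + 3)²/4 - (x - 11)²/5 = 1.
Hyperbola, center (11, -3), transverse axis vertical; a² = 4, b² = 5.
c² = a² + b² = 9, so c = 3.
e = c/a = 3/2.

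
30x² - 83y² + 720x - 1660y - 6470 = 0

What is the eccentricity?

e = √9379/83

Rearranging, 30(x² + 24x) -83(y² + 20y) = 6470.
Complete the square: 30(x + 12)² -83(y + 10)² = 6470 + 4320 - 8300 = 2490
Divide through by 2490 to get (x + 12)²/83 - (y + 10)²/30 = 1.
Hyperbola, center (-12, -10), transverse axis horizontal; a² = 83, b² = 30.
c² = a² + b² = 113, so c = √113.
e = c/a = √113/√83 = √9379/83.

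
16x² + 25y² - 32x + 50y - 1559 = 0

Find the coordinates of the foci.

(-5, -1) and (7, -1)

16(x² - 2x) + 25(y² + 2y) = 1559
Completing the square gives 16(x - 1)² + 25(y + 1)² = 1559 + 16 + 25 = 1600.
Divide by 1600: (x - 1)²/100 + (y + 1)²/64 = 1
Ellipse, center (1, -1), major axis horizontal; a² = 100, b² = 64.
c² = a² - b² = 100 - 64 = 36, so c = 6.
Foci lie on the horizontal axis through the center: (h ± c, k).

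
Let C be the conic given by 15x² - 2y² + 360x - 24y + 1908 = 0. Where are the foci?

Group: 15(x² + 24x) -2(y² + 12y) = -1908
Complete the square in x and y: 15(x + 12)² -2(y + 6)² = -1908 + 2160 - 72 = 180
Divide by 180: (x + 12)²/12 - (y + 6)²/90 = 1
Hyperbola, center (-12, -6), transverse axis horizontal; a² = 12, b² = 90.
c² = a² + b² = 12 + 90 = 102, so c = √102.
Foci lie on the horizontal axis through the center: (h ± c, k).

(-12 - √102, -6) and (-12 + √102, -6)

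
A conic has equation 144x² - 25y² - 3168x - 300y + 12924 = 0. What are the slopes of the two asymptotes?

12/5 and -12/5

144(x² - 22x) -25(y² + 12y) = -12924
Completing the square gives 144(x - 11)² -25(y + 6)² = -12924 + 17424 - 900 = 3600.
Dividing both sides by 3600: (x - 11)²/25 - (y + 6)²/144 = 1
Hyperbola, center (11, -6), transverse axis horizontal; a² = 25, b² = 144.
For a horizontal hyperbola the asymptotes have slope ±b/a.
Here that is ±12/5.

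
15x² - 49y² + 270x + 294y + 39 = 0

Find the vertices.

Collect terms: 15(x² + 18x) -49(y² - 6y) = -39
Complete the square: 15(x + 9)² -49(y - 3)² = -39 + 1215 - 441 = 735
Divide through by 735 to get (x + 9)²/49 - (y - 3)²/15 = 1.
Hyperbola, center (-9, 3), transverse axis horizontal; a² = 49, b² = 15.
a = 7. Vertices at (h ± a, k).

(-16, 3) and (-2, 3)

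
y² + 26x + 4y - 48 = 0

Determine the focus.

Only y is squared. Complete the square in y: (y + 2)² = -26(x - 2).
Vertex (2, -2); 4p = -26 so p = -13/2. Opens left.
Focus is p units from the vertex along the axis: (h + p, k).

(-9/2, -2)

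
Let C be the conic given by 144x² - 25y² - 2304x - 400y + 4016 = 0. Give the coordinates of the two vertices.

Collect terms: 144(x² - 16x) -25(y² + 16y) = -4016
Completing the square gives 144(x - 8)² -25(y + 8)² = -4016 + 9216 - 1600 = 3600.
Dividing both sides by 3600: (x - 8)²/25 - (y + 8)²/144 = 1
Hyperbola, center (8, -8), transverse axis horizontal; a² = 25, b² = 144.
a = 5. Vertices at (h ± a, k).

(3, -8) and (13, -8)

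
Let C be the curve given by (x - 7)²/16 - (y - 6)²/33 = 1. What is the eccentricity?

Center (7, 6). The positive term is the x-term, so the transverse axis is horizontal; a² = 16, b² = 33.
c² = a² + b² = 49, so c = 7.
e = c/a = 7/4.

e = 7/4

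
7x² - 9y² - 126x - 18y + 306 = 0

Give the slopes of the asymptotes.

Group: 7(x² - 18x) -9(y² + 2y) = -306
Complete the square in x and y: 7(x - 9)² -9(y + 1)² = -306 + 567 - 9 = 252
Dividing both sides by 252: (x - 9)²/36 - (y + 1)²/28 = 1
Hyperbola, center (9, -1), transverse axis horizontal; a² = 36, b² = 28.
For a horizontal hyperbola the asymptotes have slope ±b/a.
Here that is ±2√7/6 = ±√7/3.

√7/3 and -√7/3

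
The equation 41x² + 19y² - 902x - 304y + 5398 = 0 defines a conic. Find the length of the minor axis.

Collect terms: 41(x² - 22x) + 19(y² - 16y) = -5398
41(x - 11)² + 19(y - 8)² = -5398 + 4961 + 1216 = 779
Divide by 779: (x - 11)²/19 + (y - 8)²/41 = 1
Ellipse, center (11, 8), major axis vertical; a² = 41, b² = 19.
b² = 19 so b = √19; the minor axis has length 2b = 2√19.

2√19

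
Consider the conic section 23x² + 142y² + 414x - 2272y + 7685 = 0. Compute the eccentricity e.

e = √16898/142

Group: 23(x² + 18x) + 142(y² - 16y) = -7685
Complete the square in x and y: 23(x + 9)² + 142(y - 8)² = -7685 + 1863 + 9088 = 3266
Divide through by 3266 to get (x + 9)²/142 + (y - 8)²/23 = 1.
Ellipse, center (-9, 8), major axis horizontal; a² = 142, b² = 23.
c² = a² - b² = 119, so c = √119.
e = c/a = √119/√142 = √16898/142.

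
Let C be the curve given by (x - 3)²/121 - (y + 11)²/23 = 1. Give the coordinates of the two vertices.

Center (3, -11). The positive term is the x-term, so the transverse axis is horizontal; a² = 121, b² = 23.
a = 11. Vertices at (h ± a, k).

(-8, -11) and (14, -11)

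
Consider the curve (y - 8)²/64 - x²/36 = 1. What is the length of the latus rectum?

Center (0, 8). The positive term is the y-term, so the transverse axis is vertical; a² = 64, b² = 36.
Latus rectum length = 2b²/a = 2·36/8 = 9.

9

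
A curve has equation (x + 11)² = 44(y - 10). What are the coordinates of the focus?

Vertex (-11, 10); 4p = 44 so p = 11. Opens up.
Focus is p units from the vertex along the axis: (h, k + p).

(-11, 21)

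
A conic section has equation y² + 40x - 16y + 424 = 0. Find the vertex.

Only y is squared. Complete the square in y: (y - 8)² = -40(x + 9).
Vertex (-9, 8); 4p = -40 so p = -10. Opens left.

(-9, 8)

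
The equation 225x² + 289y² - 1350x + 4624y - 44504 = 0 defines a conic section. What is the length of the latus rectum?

450/17

Collect terms: 225(x² - 6x) + 289(y² + 16y) = 44504
Complete the square: 225(x - 3)² + 289(y + 8)² = 44504 + 2025 + 18496 = 65025
Divide by 65025: (x - 3)²/289 + (y + 8)²/225 = 1
Ellipse, center (3, -8), major axis horizontal; a² = 289, b² = 225.
Latus rectum length = 2b²/a = 2·225/17 = 450/17.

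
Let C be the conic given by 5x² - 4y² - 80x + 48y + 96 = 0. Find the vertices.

Collect terms: 5(x² - 16x) -4(y² - 12y) = -96
5(x - 8)² -4(y - 6)² = -96 + 320 - 144 = 80
Divide by 80: (x - 8)²/16 - (y - 6)²/20 = 1
Hyperbola, center (8, 6), transverse axis horizontal; a² = 16, b² = 20.
a = 4. Vertices at (h ± a, k).

(4, 6) and (12, 6)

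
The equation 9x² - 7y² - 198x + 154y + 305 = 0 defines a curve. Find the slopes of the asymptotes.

3√7/7 and -3√7/7

Group: 9(x² - 22x) -7(y² - 22y) = -305
Complete the square: 9(x - 11)² -7(y - 11)² = -305 + 1089 - 847 = -63
Dividing both sides by -63: (y - 11)²/9 - (x - 11)²/7 = 1
Hyperbola, center (11, 11), transverse axis vertical; a² = 9, b² = 7.
For a vertical hyperbola the asymptotes have slope ±a/b.
Here that is ±3/√7 = ±3√7/7.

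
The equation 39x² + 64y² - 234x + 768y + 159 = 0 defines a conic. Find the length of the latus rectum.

39/4

Collect terms: 39(x² - 6x) + 64(y² + 12y) = -159
Complete the square in x and y: 39(x - 3)² + 64(y + 6)² = -159 + 351 + 2304 = 2496
Dividing both sides by 2496: (x - 3)²/64 + (y + 6)²/39 = 1
Ellipse, center (3, -6), major axis horizontal; a² = 64, b² = 39.
Latus rectum length = 2b²/a = 2·39/8 = 39/4.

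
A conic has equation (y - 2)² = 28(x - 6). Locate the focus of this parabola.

(13, 2)

Vertex (6, 2); 4p = 28 so p = 7. Opens right.
Focus is p units from the vertex along the axis: (h + p, k).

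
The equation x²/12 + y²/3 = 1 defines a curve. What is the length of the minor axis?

2√3

Center (0, 0). The larger denominator 12 sits under the x-term, so the major axis is horizontal; a² = 12, b² = 3.
b² = 3 so b = √3; the minor axis has length 2b = 2√3.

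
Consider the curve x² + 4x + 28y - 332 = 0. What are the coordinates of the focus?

(-2, 5)

Only x is squared. Complete the square in x: (x + 2)² = -28(y - 12).
Vertex (-2, 12); 4p = -28 so p = -7. Opens down.
Focus is p units from the vertex along the axis: (h, k + p).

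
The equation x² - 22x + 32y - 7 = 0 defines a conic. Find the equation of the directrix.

Only x is squared. Complete the square in x: (x - 11)² = -32(y - 4).
Vertex (11, 4); 4p = -32 so p = -8. Opens down.
Directrix is the horizontal line y = k − p = 4 − (-8) = 12.

y = 12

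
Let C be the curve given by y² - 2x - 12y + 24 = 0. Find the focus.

(-11/2, 6)

Only y is squared. Complete the square in y: (y - 6)² = 2(x + 6).
Vertex (-6, 6); 4p = 2 so p = 1/2. Opens right.
Focus is p units from the vertex along the axis: (h + p, k).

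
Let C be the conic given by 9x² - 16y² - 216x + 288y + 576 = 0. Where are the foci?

(12, -1) and (12, 19)

Group: 9(x² - 24x) -16(y² - 18y) = -576
Completing the square gives 9(x - 12)² -16(y - 9)² = -576 + 1296 - 1296 = -576.
Divide through by -576 to get (y - 9)²/36 - (x - 12)²/64 = 1.
Hyperbola, center (12, 9), transverse axis vertical; a² = 36, b² = 64.
c² = a² + b² = 36 + 64 = 100, so c = 10.
Foci lie on the vertical axis through the center: (h, k ± c).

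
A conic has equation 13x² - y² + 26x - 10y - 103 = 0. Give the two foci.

Group: 13(x² + 2x) -(y² + 10y) = 103
13(x + 1)² -(y + 5)² = 103 + 13 - 25 = 91
Divide through by 91 to get (x + 1)²/7 - (y + 5)²/91 = 1.
Hyperbola, center (-1, -5), transverse axis horizontal; a² = 7, b² = 91.
c² = a² + b² = 7 + 91 = 98, so c = 7√2.
Foci lie on the horizontal axis through the center: (h ± c, k).

(-1 - 7√2, -5) and (-1 + 7√2, -5)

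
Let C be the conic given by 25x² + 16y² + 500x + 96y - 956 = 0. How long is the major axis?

Rearranging, 25(x² + 20x) + 16(y² + 6y) = 956.
25(x + 10)² + 16(y + 3)² = 956 + 2500 + 144 = 3600
Divide by 3600: (x + 10)²/144 + (y + 3)²/225 = 1
Ellipse, center (-10, -3), major axis vertical; a² = 225, b² = 144.
a² = 225 so a = 15; the major axis has length 2a = 30.

30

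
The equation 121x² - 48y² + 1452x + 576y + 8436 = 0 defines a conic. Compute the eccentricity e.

e = 13/11

Rearranging, 121(x² + 12x) -48(y² - 12y) = -8436.
Complete the square in x and y: 121(x + 6)² -48(y - 6)² = -8436 + 4356 - 1728 = -5808
Divide by -5808: (y - 6)²/121 - (x + 6)²/48 = 1
Hyperbola, center (-6, 6), transverse axis vertical; a² = 121, b² = 48.
c² = a² + b² = 169, so c = 13.
e = c/a = 13/11.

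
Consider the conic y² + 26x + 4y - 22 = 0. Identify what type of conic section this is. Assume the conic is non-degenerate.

parabola

No xy term. Coefficients of x² and y² are A = 0, C = 1.
Exactly one squared variable ⇒ parabola.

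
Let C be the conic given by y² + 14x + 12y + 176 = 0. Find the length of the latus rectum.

14

Only y is squared. Complete the square in y: (y + 6)² = -14(x + 10).
Vertex (-10, -6); 4p = -14 so p = -7/2. Opens left.
Latus rectum length = |4p| = 14.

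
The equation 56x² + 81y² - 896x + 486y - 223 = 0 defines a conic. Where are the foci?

56(x² - 16x) + 81(y² + 6y) = 223
56(x - 8)² + 81(y + 3)² = 223 + 3584 + 729 = 4536
Dividing both sides by 4536: (x - 8)²/81 + (y + 3)²/56 = 1
Ellipse, center (8, -3), major axis horizontal; a² = 81, b² = 56.
c² = a² - b² = 81 - 56 = 25, so c = 5.
Foci lie on the horizontal axis through the center: (h ± c, k).

(3, -3) and (13, -3)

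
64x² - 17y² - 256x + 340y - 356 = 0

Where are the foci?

64(x² - 4x) -17(y² - 20y) = 356
64(x - 2)² -17(y - 10)² = 356 + 256 - 1700 = -1088
Dividing both sides by -1088: (y - 10)²/64 - (x - 2)²/17 = 1
Hyperbola, center (2, 10), transverse axis vertical; a² = 64, b² = 17.
c² = a² + b² = 64 + 17 = 81, so c = 9.
Foci lie on the vertical axis through the center: (h, k ± c).

(2, 1) and (2, 19)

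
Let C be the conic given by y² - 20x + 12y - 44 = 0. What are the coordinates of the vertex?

(-4, -6)

Only y is squared. Complete the square in y: (y + 6)² = 20(x + 4).
Vertex (-4, -6); 4p = 20 so p = 5. Opens right.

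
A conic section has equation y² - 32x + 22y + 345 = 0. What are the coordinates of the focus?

Only y is squared. Complete the square in y: (y + 11)² = 32(x - 7).
Vertex (7, -11); 4p = 32 so p = 8. Opens right.
Focus is p units from the vertex along the axis: (h + p, k).

(15, -11)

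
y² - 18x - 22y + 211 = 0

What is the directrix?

Only y is squared. Complete the square in y: (y - 11)² = 18(x - 5).
Vertex (5, 11); 4p = 18 so p = 9/2. Opens right.
Directrix is the vertical line x = h − p = 5 − (9/2) = 1/2.

x = 1/2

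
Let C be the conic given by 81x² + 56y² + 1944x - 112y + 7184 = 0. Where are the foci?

(-12, -4) and (-12, 6)

81(x² + 24x) + 56(y² - 2y) = -7184
Completing the square gives 81(x + 12)² + 56(y - 1)² = -7184 + 11664 + 56 = 4536.
Divide through by 4536 to get (x + 12)²/56 + (y - 1)²/81 = 1.
Ellipse, center (-12, 1), major axis vertical; a² = 81, b² = 56.
c² = a² - b² = 81 - 56 = 25, so c = 5.
Foci lie on the vertical axis through the center: (h, k ± c).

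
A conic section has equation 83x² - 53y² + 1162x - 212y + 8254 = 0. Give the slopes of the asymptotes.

Collect terms: 83(x² + 14x) -53(y² + 4y) = -8254
83(x + 7)² -53(y + 2)² = -8254 + 4067 - 212 = -4399
Dividing both sides by -4399: (y + 2)²/83 - (x + 7)²/53 = 1
Hyperbola, center (-7, -2), transverse axis vertical; a² = 83, b² = 53.
For a vertical hyperbola the asymptotes have slope ±a/b.
Here that is ±√83/√53 = ±√4399/53.

√4399/53 and -√4399/53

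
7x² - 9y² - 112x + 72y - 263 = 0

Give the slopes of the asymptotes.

√7/3 and -√7/3

Collect terms: 7(x² - 16x) -9(y² - 8y) = 263
Complete the square: 7(x - 8)² -9(y - 4)² = 263 + 448 - 144 = 567
Dividing both sides by 567: (x - 8)²/81 - (y - 4)²/63 = 1
Hyperbola, center (8, 4), transverse axis horizontal; a² = 81, b² = 63.
For a horizontal hyperbola the asymptotes have slope ±b/a.
Here that is ±3√7/9 = ±√7/3.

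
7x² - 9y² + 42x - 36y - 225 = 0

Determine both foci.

Rearranging, 7(x² + 6x) -9(y² + 4y) = 225.
Complete the square in x and y: 7(x + 3)² -9(y + 2)² = 225 + 63 - 36 = 252
Dividing both sides by 252: (x + 3)²/36 - (y + 2)²/28 = 1
Hyperbola, center (-3, -2), transverse axis horizontal; a² = 36, b² = 28.
c² = a² + b² = 36 + 28 = 64, so c = 8.
Foci lie on the horizontal axis through the center: (h ± c, k).

(-11, -2) and (5, -2)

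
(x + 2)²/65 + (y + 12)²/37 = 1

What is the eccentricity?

Center (-2, -12). The larger denominator 65 sits under the x-term, so the major axis is horizontal; a² = 65, b² = 37.
c² = a² - b² = 28, so c = 2√7.
e = c/a = 2√7/√65 = 2√455/65.

e = 2√455/65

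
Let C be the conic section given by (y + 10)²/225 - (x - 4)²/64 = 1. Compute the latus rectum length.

Center (4, -10). The positive term is the y-term, so the transverse axis is vertical; a² = 225, b² = 64.
Latus rectum length = 2b²/a = 2·64/15 = 128/15.

128/15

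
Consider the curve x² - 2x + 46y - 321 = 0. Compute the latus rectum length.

Only x is squared. Complete the square in x: (x - 1)² = -46(y - 7).
Vertex (1, 7); 4p = -46 so p = -23/2. Opens down.
Latus rectum length = |4p| = 46.

46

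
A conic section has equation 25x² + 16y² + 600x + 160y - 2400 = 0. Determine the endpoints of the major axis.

Collect terms: 25(x² + 24x) + 16(y² + 10y) = 2400
25(x + 12)² + 16(y + 5)² = 2400 + 3600 + 400 = 6400
Divide through by 6400 to get (x + 12)²/256 + (y + 5)²/400 = 1.
Ellipse, center (-12, -5), major axis vertical; a² = 400, b² = 256.
a = 20. Vertices at (h, k ± a).

(-12, -25) and (-12, 15)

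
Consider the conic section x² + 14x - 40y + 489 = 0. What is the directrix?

y = 1

Only x is squared. Complete the square in x: (x + 7)² = 40(y - 11).
Vertex (-7, 11); 4p = 40 so p = 10. Opens up.
Directrix is the horizontal line y = k − p = 11 − (10) = 1.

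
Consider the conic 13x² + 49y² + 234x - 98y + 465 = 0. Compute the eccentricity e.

Collect terms: 13(x² + 18x) + 49(y² - 2y) = -465
Complete the square: 13(x + 9)² + 49(y - 1)² = -465 + 1053 + 49 = 637
Divide through by 637 to get (x + 9)²/49 + (y - 1)²/13 = 1.
Ellipse, center (-9, 1), major axis horizontal; a² = 49, b² = 13.
c² = a² - b² = 36, so c = 6.
e = c/a = 6/7.

e = 6/7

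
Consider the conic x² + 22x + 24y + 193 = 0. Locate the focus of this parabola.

Only x is squared. Complete the square in x: (x + 11)² = -24(y + 3).
Vertex (-11, -3); 4p = -24 so p = -6. Opens down.
Focus is p units from the vertex along the axis: (h, k + p).

(-11, -9)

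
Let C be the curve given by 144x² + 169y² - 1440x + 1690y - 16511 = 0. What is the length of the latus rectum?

288/13

144(x² - 10x) + 169(y² + 10y) = 16511
Completing the square gives 144(x - 5)² + 169(y + 5)² = 16511 + 3600 + 4225 = 24336.
Divide through by 24336 to get (x - 5)²/169 + (y + 5)²/144 = 1.
Ellipse, center (5, -5), major axis horizontal; a² = 169, b² = 144.
Latus rectum length = 2b²/a = 2·144/13 = 288/13.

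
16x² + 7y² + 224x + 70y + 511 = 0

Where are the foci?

(-7, -11) and (-7, 1)

Collect terms: 16(x² + 14x) + 7(y² + 10y) = -511
16(x + 7)² + 7(y + 5)² = -511 + 784 + 175 = 448
Dividing both sides by 448: (x + 7)²/28 + (y + 5)²/64 = 1
Ellipse, center (-7, -5), major axis vertical; a² = 64, b² = 28.
c² = a² - b² = 64 - 28 = 36, so c = 6.
Foci lie on the vertical axis through the center: (h, k ± c).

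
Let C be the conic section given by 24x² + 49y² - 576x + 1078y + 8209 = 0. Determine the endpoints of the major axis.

(5, -11) and (19, -11)

Group the x- and y-terms: 24(x² - 24x) + 49(y² + 22y) = -8209
Complete the square: 24(x - 12)² + 49(y + 11)² = -8209 + 3456 + 5929 = 1176
Divide through by 1176 to get (x - 12)²/49 + (y + 11)²/24 = 1.
Ellipse, center (12, -11), major axis horizontal; a² = 49, b² = 24.
a = 7. Vertices at (h ± a, k).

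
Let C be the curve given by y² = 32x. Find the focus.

(8, 0)

Vertex (0, 0); 4p = 32 so p = 8. Opens right.
Focus is p units from the vertex along the axis: (h + p, k).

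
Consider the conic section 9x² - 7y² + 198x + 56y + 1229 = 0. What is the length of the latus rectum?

Group: 9(x² + 22x) -7(y² - 8y) = -1229
Complete the square in x and y: 9(x + 11)² -7(y - 4)² = -1229 + 1089 - 112 = -252
Dividing both sides by -252: (y - 4)²/36 - (x + 11)²/28 = 1
Hyperbola, center (-11, 4), transverse axis vertical; a² = 36, b² = 28.
Latus rectum length = 2b²/a = 2·28/6 = 28/3.

28/3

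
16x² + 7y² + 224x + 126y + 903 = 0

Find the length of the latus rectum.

Group the x- and y-terms: 16(x² + 14x) + 7(y² + 18y) = -903
16(x + 7)² + 7(y + 9)² = -903 + 784 + 567 = 448
Dividing both sides by 448: (x + 7)²/28 + (y + 9)²/64 = 1
Ellipse, center (-7, -9), major axis vertical; a² = 64, b² = 28.
Latus rectum length = 2b²/a = 2·28/8 = 7.

7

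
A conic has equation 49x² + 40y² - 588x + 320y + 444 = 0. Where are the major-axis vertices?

Rearranging, 49(x² - 12x) + 40(y² + 8y) = -444.
Complete the square: 49(x - 6)² + 40(y + 4)² = -444 + 1764 + 640 = 1960
Divide by 1960: (x - 6)²/40 + (y + 4)²/49 = 1
Ellipse, center (6, -4), major axis vertical; a² = 49, b² = 40.
a = 7. Vertices at (h, k ± a).

(6, -11) and (6, 3)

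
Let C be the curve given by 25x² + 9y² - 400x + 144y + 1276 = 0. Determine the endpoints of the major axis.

(8, -18) and (8, 2)

Group the x- and y-terms: 25(x² - 16x) + 9(y² + 16y) = -1276
Completing the square gives 25(x - 8)² + 9(y + 8)² = -1276 + 1600 + 576 = 900.
Divide by 900: (x - 8)²/36 + (y + 8)²/100 = 1
Ellipse, center (8, -8), major axis vertical; a² = 100, b² = 36.
a = 10. Vertices at (h, k ± a).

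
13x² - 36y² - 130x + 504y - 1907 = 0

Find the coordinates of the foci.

Rearranging, 13(x² - 10x) -36(y² - 14y) = 1907.
Complete the square: 13(x - 5)² -36(y - 7)² = 1907 + 325 - 1764 = 468
Divide by 468: (x - 5)²/36 - (y - 7)²/13 = 1
Hyperbola, center (5, 7), transverse axis horizontal; a² = 36, b² = 13.
c² = a² + b² = 36 + 13 = 49, so c = 7.
Foci lie on the horizontal axis through the center: (h ± c, k).

(-2, 7) and (12, 7)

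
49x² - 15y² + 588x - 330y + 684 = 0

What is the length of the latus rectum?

Rearranging, 49(x² + 12x) -15(y² + 22y) = -684.
49(x + 6)² -15(y + 11)² = -684 + 1764 - 1815 = -735
Divide through by -735 to get (y + 11)²/49 - (x + 6)²/15 = 1.
Hyperbola, center (-6, -11), transverse axis vertical; a² = 49, b² = 15.
Latus rectum length = 2b²/a = 2·15/7 = 30/7.

30/7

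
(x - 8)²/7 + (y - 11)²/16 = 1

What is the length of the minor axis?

2√7

Center (8, 11). The larger denominator 16 sits under the y-term, so the major axis is vertical; a² = 16, b² = 7.
b² = 7 so b = √7; the minor axis has length 2b = 2√7.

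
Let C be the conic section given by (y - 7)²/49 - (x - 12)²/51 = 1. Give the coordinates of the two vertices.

Center (12, 7). The positive term is the y-term, so the transverse axis is vertical; a² = 49, b² = 51.
a = 7. Vertices at (h, k ± a).

(12, 0) and (12, 14)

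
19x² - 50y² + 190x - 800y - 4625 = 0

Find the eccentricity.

e = √138/10

Group the x- and y-terms: 19(x² + 10x) -50(y² + 16y) = 4625
Completing the square gives 19(x + 5)² -50(y + 8)² = 4625 + 475 - 3200 = 1900.
Divide by 1900: (x + 5)²/100 - (y + 8)²/38 = 1
Hyperbola, center (-5, -8), transverse axis horizontal; a² = 100, b² = 38.
c² = a² + b² = 138, so c = √138.
e = c/a = √138/10.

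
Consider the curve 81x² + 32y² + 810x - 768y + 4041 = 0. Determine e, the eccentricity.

Collect terms: 81(x² + 10x) + 32(y² - 24y) = -4041
81(x + 5)² + 32(y - 12)² = -4041 + 2025 + 4608 = 2592
Dividing both sides by 2592: (x + 5)²/32 + (y - 12)²/81 = 1
Ellipse, center (-5, 12), major axis vertical; a² = 81, b² = 32.
c² = a² - b² = 49, so c = 7.
e = c/a = 7/9.

e = 7/9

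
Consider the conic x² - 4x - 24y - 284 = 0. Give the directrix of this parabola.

Only x is squared. Complete the square in x: (x - 2)² = 24(y + 12).
Vertex (2, -12); 4p = 24 so p = 6. Opens up.
Directrix is the horizontal line y = k − p = -12 − (6) = -18.

y = -18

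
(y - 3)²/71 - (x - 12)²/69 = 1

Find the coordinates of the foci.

Center (12, 3). The positive term is the y-term, so the transverse axis is vertical; a² = 71, b² = 69.
c² = a² + b² = 71 + 69 = 140, so c = 2√35.
Foci lie on the vertical axis through the center: (h, k ± c).

(12, 3 - 2√35) and (12, 3 + 2√35)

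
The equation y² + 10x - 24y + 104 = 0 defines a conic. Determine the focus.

Only y is squared. Complete the square in y: (y - 12)² = -10(x - 4).
Vertex (4, 12); 4p = -10 so p = -5/2. Opens left.
Focus is p units from the vertex along the axis: (h + p, k).

(3/2, 12)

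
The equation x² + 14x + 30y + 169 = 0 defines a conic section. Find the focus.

Only x is squared. Complete the square in x: (x + 7)² = -30(y + 4).
Vertex (-7, -4); 4p = -30 so p = -15/2. Opens down.
Focus is p units from the vertex along the axis: (h, k + p).

(-7, -23/2)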